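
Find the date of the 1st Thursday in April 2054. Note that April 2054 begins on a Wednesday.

April 2054 begins on a Wednesday, so the first Thursday is April 2 (1 day later).

April 2, 2054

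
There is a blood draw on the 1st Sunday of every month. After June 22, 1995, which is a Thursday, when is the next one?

July 2, 1995

June 1995 starts on a Thursday, so its 1st Sunday is June 4, 1995 (3 days in).
That is not after June 22, 1995, so look at July 1995.
July 1995 starts on a Saturday, so its 1st Sunday is July 2, 1995 (1 day in).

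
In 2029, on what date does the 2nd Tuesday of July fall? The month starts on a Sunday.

10 July 2029

July 2029 begins on a Sunday, so the first Tuesday is July 3 (2 days later).
The 2nd Tuesday is 1 weeks later: 3 + 7 = 10.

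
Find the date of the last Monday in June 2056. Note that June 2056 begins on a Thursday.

June 2056 begins on a Thursday, so the first Monday is June 5 (4 days later).
June 2056 has 30 days. Adding weeks: 5, 12, 19, 26 — the last one ≤ 30 is the 26th.

26 June 2056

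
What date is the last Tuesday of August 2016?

August 30, 2016

The first Tuesday of August 2016 is August 2.
August 2016 has 31 days. Adding weeks: 2, 9, 16, 23, 30 — the last one ≤ 31 is the 30th.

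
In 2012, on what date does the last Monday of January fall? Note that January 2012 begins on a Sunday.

January 2012 begins on a Sunday, so the first Monday is January 2 (1 day later).
January 2012 has 31 days. Adding weeks: 2, 9, 16, 23, 30 — the last one ≤ 31 is the 30th.

2012-01-30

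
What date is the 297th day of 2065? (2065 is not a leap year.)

October 24, 2065

January has 31 days (297 − 31 = 266 remain).
February has 28 days (266 − 28 = 238 remain).
March has 31 days (238 − 31 = 207 remain).
April has 30 days (207 − 30 = 177 remain).
May has 31 days (177 − 31 = 146 remain).
June has 30 days (146 − 30 = 116 remain).
July has 31 days (116 − 31 = 85 remain).
August has 31 days (85 − 31 = 54 remain).
September has 30 days (54 − 30 = 24 remain).
24 into October → October 24.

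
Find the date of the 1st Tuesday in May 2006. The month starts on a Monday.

May 2006 begins on a Monday, so the first Tuesday is May 2 (1 day later).

2 May 2006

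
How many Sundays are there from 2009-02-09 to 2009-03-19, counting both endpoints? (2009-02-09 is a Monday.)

2009-02-09 is a Monday; the first Sunday on or after it is 2009-02-15 (6 days later).
From 2009-02-15 to 2009-03-19: 13 + 19 = 32 days (rest of February, March).
32 ÷ 7 = 4 full weeks with remainder 4, so 4 more Sundays after the first → 5.

5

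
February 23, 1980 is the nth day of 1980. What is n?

54

Days in months before February: 31 = 31.
Plus 23 days into February → day 54.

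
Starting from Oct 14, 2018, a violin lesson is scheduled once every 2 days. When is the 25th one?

Dec 1, 2018

The 25th occurrence is 24 intervals after the first: 24 × 2 = 48 days after Oct 14, 2018.
Oct has 31 days — 17 days to the end of Oct leaves 31.
Nov has 30 days (1 left).
1 day into Dec → Dec 1, 2018.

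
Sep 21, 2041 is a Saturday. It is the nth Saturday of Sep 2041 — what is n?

3rd

Day 21 falls in week ⌈21/7⌉ of the month.
Days 1–7 hold the 1st Saturday, 8–14 the 2nd, 15–21 the 3rd, 22–28 the 4th, 29–31 the 5th.
21 is in the range for the 3rd.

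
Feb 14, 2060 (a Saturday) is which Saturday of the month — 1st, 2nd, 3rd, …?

2nd

Day 14 falls in week ⌈14/7⌉ of the month.
Days 1–7 hold the 1st Saturday, 8–14 the 2nd, 15–21 the 3rd, 22–28 the 4th, 29–31 the 5th.
14 is in the range for the 2nd.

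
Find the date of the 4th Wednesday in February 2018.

28 February 2018

The first Wednesday of February 2018 is February 7.
The 4th Wednesday is 3 weeks later: 7 + 21 = 28.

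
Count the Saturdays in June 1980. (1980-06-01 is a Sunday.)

1980-06-01 is a Sunday; the first Saturday on or after it is 1980-06-07 (6 days later).
From 1980-06-07 to 1980-06-30 is 30 − 7 = 23 days.
23 ÷ 7 = 3 full weeks with remainder 2, so 3 more Saturdays after the first → 4.

4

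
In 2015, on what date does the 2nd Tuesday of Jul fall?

Jul 14, 2015

The first Tuesday of Jul 2015 is Jul 7.
The 2nd Tuesday is 1 weeks later: 7 + 7 = 14.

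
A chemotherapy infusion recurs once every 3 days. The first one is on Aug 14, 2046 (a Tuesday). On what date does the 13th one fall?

Sep 19, 2046

The 13th occurrence is 12 intervals after the first: 12 × 3 = 36 days after Aug 14, 2046.
Aug has 31 days — 17 days to the end of Aug leaves 19.
19 days into Sep → Sep 19, 2046.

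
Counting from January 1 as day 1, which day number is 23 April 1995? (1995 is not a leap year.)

113

Days in months before April: 31 + 28 + 31 = 90.
Plus 23 days into April → day 113.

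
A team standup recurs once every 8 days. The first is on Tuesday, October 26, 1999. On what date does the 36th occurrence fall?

August 1, 2000

The 36th occurrence is 35 intervals after the first: 35 × 8 = 280 days after October 26, 1999.
October has 31 days — 5 days to the end of October leaves 275.
November has 30 days (245 left).
December has 31 days (214 left).
January has 31 days (183 left).
February has 29 days (154 left).
March has 31 days (123 left).
April has 30 days (93 left).
May has 31 days (62 left).
June has 30 days (32 left).
July has 31 days (1 left).
1 day into August → August 1, 2000.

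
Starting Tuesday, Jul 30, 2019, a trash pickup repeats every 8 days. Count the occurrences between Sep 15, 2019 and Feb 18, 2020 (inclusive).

20

Occurrences land 8·i days after Jul 30, 2019 for i = 0, 1, 2, …
Sep 15, 2019 is 47 days after the start; 47 ÷ 8 = 5 remainder 7; since the remainder is 7, round up to i = 6. First occurrence in the window: #7 on Sep 16, 2019 (6×8 = 48 days in).
Feb 18, 2020 is 203 days after the start; 203 ÷ 8 = 25 remainder 3. Last occurrence in the window: #26 on Feb 15, 2020.
Occurrences #7 through #26: 20 in total.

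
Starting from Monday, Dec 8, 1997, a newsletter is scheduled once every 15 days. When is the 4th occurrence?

The 4th occurrence is 3 intervals after the first: 3 × 15 = 45 days after Dec 8, 1997.
Dec has 31 days — 23 days to the end of Dec leaves 22.
22 days into Jan → Jan 22, 1998.

Jan 22, 1998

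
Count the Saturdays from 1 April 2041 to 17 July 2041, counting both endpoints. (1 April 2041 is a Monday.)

1 April 2041 is a Monday; the first Saturday on or after it is 6 April 2041 (5 days later).
From 6 April 2041 to 17 July 2041: 24 + 31 + 30 + 17 = 102 days (rest of April, May, June, July).
102 ÷ 7 = 14 full weeks with remainder 4, so 14 more Saturdays after the first → 15.

15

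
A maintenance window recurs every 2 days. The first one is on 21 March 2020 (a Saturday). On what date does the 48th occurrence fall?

The 48th occurrence is 47 intervals after the first: 47 × 2 = 94 days after 21 March 2020.
March has 31 days — 10 days to the end of March leaves 84.
April has 30 days (54 left).
May has 31 days (23 left).
23 days into June → 23 June 2020.

23 June 2020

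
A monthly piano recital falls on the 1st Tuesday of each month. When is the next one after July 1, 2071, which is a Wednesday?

July 7, 2071

July 2071 starts on a Wednesday, so its 1st Tuesday is July 7, 2071 (6 days in).
July 7, 2071 is after July 1, 2071, so that is the next one.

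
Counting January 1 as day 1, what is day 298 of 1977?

25 October 1977

January has 31 days (298 − 31 = 267 remain).
February has 28 days (267 − 28 = 239 remain).
March has 31 days (239 − 31 = 208 remain).
April has 30 days (208 − 30 = 178 remain).
May has 31 days (178 − 31 = 147 remain).
June has 30 days (147 − 30 = 117 remain).
July has 31 days (117 − 31 = 86 remain).
August has 31 days (86 − 31 = 55 remain).
September has 30 days (55 − 30 = 25 remain).
25 into October → October 25.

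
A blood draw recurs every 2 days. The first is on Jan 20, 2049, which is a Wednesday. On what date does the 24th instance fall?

Mar 7, 2049

The 24th occurrence is 23 intervals after the first: 23 × 2 = 46 days after Jan 20, 2049.
Jan has 31 days — 11 days to the end of Jan leaves 35.
Feb has 28 days (7 left).
7 days into Mar → Mar 7, 2049.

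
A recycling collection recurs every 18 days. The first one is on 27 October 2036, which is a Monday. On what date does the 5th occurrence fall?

The 5th occurrence is 4 intervals after the first: 4 × 18 = 72 days after 27 October 2036.
October has 31 days — 4 days to the end of October leaves 68.
November has 30 days (38 left).
December has 31 days (7 left).
7 days into January → 7 January 2037.

7 January 2037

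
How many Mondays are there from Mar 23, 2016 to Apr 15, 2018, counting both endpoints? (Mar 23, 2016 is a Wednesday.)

107

Mar 23, 2016 is a Wednesday; the first Monday on or after it is Mar 28, 2016 (5 days later).
From Mar 28, 2016 to Apr 15, 2018: 278 + 365 + 105 = 748 days (rest of 2016, 2017, to Apr 15, 2018 in 2018).
748 ÷ 7 = 106 full weeks with remainder 6, so 106 more Mondays after the first → 107.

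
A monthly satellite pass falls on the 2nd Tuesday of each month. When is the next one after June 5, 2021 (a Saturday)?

June 2021 starts on a Tuesday; its first Tuesday is the 1st, so the 2nd Tuesday is the 8th — June 8, 2021.
June 8, 2021 is after June 5, 2021, so that is the next one.

June 8, 2021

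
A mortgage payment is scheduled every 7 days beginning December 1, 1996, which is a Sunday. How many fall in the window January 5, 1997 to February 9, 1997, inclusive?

6

Occurrences land 7·i days after December 1, 1996 for i = 0, 1, 2, …
January 5, 1997 is 35 days after the start; 35 ÷ 7 = 5 remainder 0. First occurrence in the window: #6 on January 5, 1997 (5×7 = 35 days in).
February 9, 1997 is 70 days after the start; 70 ÷ 7 = 10 remainder 0. Last occurrence in the window: #11 on February 9, 1997.
Occurrences #6 through #11: 6 in total.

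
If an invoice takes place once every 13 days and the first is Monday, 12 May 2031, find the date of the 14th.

The 14th occurrence is 13 intervals after the first: 13 × 13 = 169 days after 12 May 2031.
May has 31 days — 19 days to the end of May leaves 150.
June has 30 days (120 left).
July has 31 days (89 left).
August has 31 days (58 left).
September has 30 days (28 left).
28 days into October → 28 October 2031.

28 October 2031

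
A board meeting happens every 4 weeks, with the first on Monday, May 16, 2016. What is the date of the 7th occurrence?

The 7th occurrence is 6 intervals after the first: 6 × 28 = 168 days after May 16, 2016.
May has 31 days — 15 days to the end of May leaves 153.
June has 30 days (123 left).
July has 31 days (92 left).
August has 31 days (61 left).
September has 30 days (31 left).
31 days into October → October 31, 2016.

October 31, 2016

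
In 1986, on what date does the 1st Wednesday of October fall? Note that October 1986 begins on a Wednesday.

October 1986 begins on a Wednesday, so the first Wednesday is October 1.

October 1, 1986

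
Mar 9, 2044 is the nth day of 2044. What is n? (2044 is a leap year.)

69

Days in months before Mar: 31 + 29 = 60.
Plus 9 days into Mar → day 69.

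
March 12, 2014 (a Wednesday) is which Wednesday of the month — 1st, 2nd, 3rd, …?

Day 12 falls in week ⌈12/7⌉ of the month.
Days 1–7 hold the 1st Wednesday, 8–14 the 2nd, 15–21 the 3rd, 22–28 the 4th, 29–31 the 5th.
12 is in the range for the 2nd.

2nd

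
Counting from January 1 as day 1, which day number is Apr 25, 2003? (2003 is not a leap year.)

115

Days in months before Apr: 31 + 28 + 31 = 90.
Plus 25 days into Apr → day 115.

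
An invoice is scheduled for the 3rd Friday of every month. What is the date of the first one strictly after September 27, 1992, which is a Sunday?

September 1992 starts on a Tuesday; its first Friday is the 4th, so the 3rd Friday is the 18th — September 18, 1992.
That is not after September 27, 1992, so look at October 1992.
October 1992 starts on a Thursday; its first Friday is the 2nd, so the 3rd Friday is the 16th — October 16, 1992.

October 16, 1992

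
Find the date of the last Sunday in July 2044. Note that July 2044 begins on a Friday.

July 2044 begins on a Friday, so the first Sunday is July 3 (2 days later).
July 2044 has 31 days. Adding weeks: 3, 10, 17, 24, 31 — the last one ≤ 31 is the 31st.

July 31, 2044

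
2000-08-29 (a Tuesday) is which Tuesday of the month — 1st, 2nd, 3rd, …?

5th

Day 29 falls in week ⌈29/7⌉ of the month.
Days 1–7 hold the 1st Tuesday, 8–14 the 2nd, 15–21 the 3rd, 22–28 the 4th, 29–31 the 5th.
29 is in the range for the 5th.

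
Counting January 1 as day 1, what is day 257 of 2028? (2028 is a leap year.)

Sep 13, 2028

Jan has 31 days (257 − 31 = 226 remain).
Feb has 29 days (226 − 29 = 197 remain).
Mar has 31 days (197 − 31 = 166 remain).
Apr has 30 days (166 − 30 = 136 remain).
May has 31 days (136 − 31 = 105 remain).
Jun has 30 days (105 − 30 = 75 remain).
Jul has 31 days (75 − 31 = 44 remain).
Aug has 31 days (44 − 31 = 13 remain).
13 into Sep → Sep 13.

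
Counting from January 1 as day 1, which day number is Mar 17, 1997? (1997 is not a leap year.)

76

Days in months before Mar: 31 + 28 = 59.
Plus 17 days into Mar → day 76.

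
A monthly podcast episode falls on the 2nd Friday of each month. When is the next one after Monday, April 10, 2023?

April 14, 2023

April 2023 starts on a Saturday; its first Friday is the 7th, so the 2nd Friday is the 14th — April 14, 2023.
April 14, 2023 is after April 10, 2023, so that is the next one.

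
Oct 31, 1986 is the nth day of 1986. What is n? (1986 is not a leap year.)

Days in months before Oct: 31 + 28 + 31 + 30 + 31 + 30 + 31 + 31 + 30 = 273.
Plus 31 days into Oct → day 304.

304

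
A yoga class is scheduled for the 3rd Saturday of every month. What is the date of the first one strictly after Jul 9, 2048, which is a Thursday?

Jul 18, 2048

Jul 2048 starts on a Wednesday; its first Saturday is the 4th, so the 3rd Saturday is the 18th — Jul 18, 2048.
Jul 18, 2048 is after Jul 9, 2048, so that is the next one.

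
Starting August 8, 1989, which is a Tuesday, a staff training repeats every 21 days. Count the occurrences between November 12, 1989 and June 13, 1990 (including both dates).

10

Occurrences land 21·i days after August 8, 1989 for i = 0, 1, 2, …
November 12, 1989 is 96 days after the start; 96 ÷ 21 = 4 remainder 12; since the remainder is 12, round up to i = 5. First occurrence in the window: #6 on November 21, 1989 (5×21 = 105 days in).
June 13, 1990 is 309 days after the start; 309 ÷ 21 = 14 remainder 15. Last occurrence in the window: #15 on May 29, 1990.
Occurrences #6 through #15: 10 in total.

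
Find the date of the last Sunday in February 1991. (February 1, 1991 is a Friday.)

February 1991 begins on a Friday, so the first Sunday is February 3 (2 days later).
February 1991 has 28 days. Adding weeks: 3, 10, 17, 24 — the last one ≤ 28 is the 24th.

1991-02-24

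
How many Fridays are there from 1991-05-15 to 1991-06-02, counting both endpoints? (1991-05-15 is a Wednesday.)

1991-05-15 is a Wednesday; the first Friday on or after it is 1991-05-17 (2 days later).
From 1991-05-17 to 1991-06-02: 14 + 2 = 16 days (rest of May, June).
16 ÷ 7 = 2 full weeks with remainder 2, so 2 more Fridays after the first → 3.

3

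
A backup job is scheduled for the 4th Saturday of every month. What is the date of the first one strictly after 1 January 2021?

23 January 2021

January 2021 starts on a Friday; its first Saturday is the 2nd, so the 4th Saturday is the 23rd — 23 January 2021.
23 January 2021 is after 1 January 2021, so that is the next one.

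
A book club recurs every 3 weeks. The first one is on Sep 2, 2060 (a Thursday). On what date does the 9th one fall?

Feb 17, 2061

The 9th occurrence is 8 intervals after the first: 8 × 21 = 168 days after Sep 2, 2060.
Sep has 30 days — 28 days to the end of Sep leaves 140.
Oct has 31 days (109 left).
Nov has 30 days (79 left).
Dec has 31 days (48 left).
Jan has 31 days (17 left).
17 days into Feb → Feb 17, 2061.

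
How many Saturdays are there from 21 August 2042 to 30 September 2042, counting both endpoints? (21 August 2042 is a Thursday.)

21 August 2042 is a Thursday; the first Saturday on or after it is 23 August 2042 (2 days later).
From 23 August 2042 to 30 September 2042: 8 + 30 = 38 days (rest of August, September).
38 ÷ 7 = 5 full weeks with remainder 3, so 5 more Saturdays after the first → 6.

6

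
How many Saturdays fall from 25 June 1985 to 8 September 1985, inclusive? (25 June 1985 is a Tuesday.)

11

25 June 1985 is a Tuesday; the first Saturday on or after it is 29 June 1985 (4 days later).
From 29 June 1985 to 8 September 1985: 1 + 31 + 31 + 8 = 71 days (rest of June, July, August, September).
71 ÷ 7 = 10 full weeks with remainder 1, so 10 more Saturdays after the first → 11.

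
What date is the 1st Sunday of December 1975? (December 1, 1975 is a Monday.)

December 7, 1975

December 1975 begins on a Monday, so the first Sunday is December 7 (6 days later).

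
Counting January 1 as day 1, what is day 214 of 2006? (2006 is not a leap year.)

January has 31 days (214 − 31 = 183 remain).
February has 28 days (183 − 28 = 155 remain).
March has 31 days (155 − 31 = 124 remain).
April has 30 days (124 − 30 = 94 remain).
May has 31 days (94 − 31 = 63 remain).
June has 30 days (63 − 30 = 33 remain).
July has 31 days (33 − 31 = 2 remain).
2 into August → August 2.

August 2, 2006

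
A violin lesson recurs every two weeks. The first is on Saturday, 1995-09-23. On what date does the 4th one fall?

1995-11-04

The 4th occurrence is 3 intervals after the first: 3 × 14 = 42 days after 1995-09-23.
September has 30 days — 7 days to the end of September leaves 35.
October has 31 days (4 left).
4 days into November → 1995-11-04.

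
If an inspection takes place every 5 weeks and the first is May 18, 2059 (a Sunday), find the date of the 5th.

The 5th occurrence is 4 intervals after the first: 4 × 35 = 140 days after May 18, 2059.
May has 31 days — 13 days to the end of May leaves 127.
June has 30 days (97 left).
July has 31 days (66 left).
August has 31 days (35 left).
September has 30 days (5 left).
5 days into October → October 5, 2059.

October 5, 2059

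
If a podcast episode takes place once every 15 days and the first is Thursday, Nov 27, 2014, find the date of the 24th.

Nov 7, 2015

The 24th occurrence is 23 intervals after the first: 23 × 15 = 345 days after Nov 27, 2014.
Nov has 30 days — 3 days to the end of Nov leaves 342.
Dec has 31 days (311 left).
Jan has 31 days (280 left).
Feb has 28 days (252 left).
Mar has 31 days (221 left).
Apr has 30 days (191 left).
May has 31 days (160 left).
Jun has 30 days (130 left).
Jul has 31 days (99 left).
Aug has 31 days (68 left).
Sep has 30 days (38 left).
Oct has 31 days (7 left).
7 days into Nov → Nov 7, 2015.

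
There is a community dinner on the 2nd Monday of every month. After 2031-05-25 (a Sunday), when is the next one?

2031-06-09

May 2031 starts on a Thursday; its first Monday is the 5th, so the 2nd Monday is the 12th — 2031-05-12.
That is not after 2031-05-25, so look at June 2031.
June 2031 starts on a Sunday; its first Monday is the 2nd, so the 2nd Monday is the 9th — 2031-06-09.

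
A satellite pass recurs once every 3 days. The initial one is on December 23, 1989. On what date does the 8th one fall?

The 8th occurrence is 7 intervals after the first: 7 × 3 = 21 days after December 23, 1989.
December has 31 days — 8 days to the end of December leaves 13.
13 days into January → January 13, 1990.

January 13, 1990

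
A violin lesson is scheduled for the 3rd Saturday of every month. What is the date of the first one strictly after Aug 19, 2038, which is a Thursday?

Aug 21, 2038

Aug 2038 starts on a Sunday; its first Saturday is the 7th, so the 3rd Saturday is the 21st — Aug 21, 2038.
Aug 21, 2038 is after Aug 19, 2038, so that is the next one.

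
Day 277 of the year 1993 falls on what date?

October 4, 1993

January has 31 days (277 − 31 = 246 remain).
February has 28 days (246 − 28 = 218 remain).
March has 31 days (218 − 31 = 187 remain).
April has 30 days (187 − 30 = 157 remain).
May has 31 days (157 − 31 = 126 remain).
June has 30 days (126 − 30 = 96 remain).
July has 31 days (96 − 31 = 65 remain).
August has 31 days (65 − 31 = 34 remain).
September has 30 days (34 − 30 = 4 remain).
4 into October → October 4.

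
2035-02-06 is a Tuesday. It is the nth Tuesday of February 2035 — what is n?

Day 6 falls in week ⌈6/7⌉ of the month.
Days 1–7 hold the 1st Tuesday, 8–14 the 2nd, 15–21 the 3rd, 22–28 the 4th, 29–31 the 5th.
6 is in the range for the 1st.

1st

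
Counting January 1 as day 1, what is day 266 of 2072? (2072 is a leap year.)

Jan has 31 days (266 − 31 = 235 remain).
Feb has 29 days (235 − 29 = 206 remain).
Mar has 31 days (206 − 31 = 175 remain).
Apr has 30 days (175 − 30 = 145 remain).
May has 31 days (145 − 31 = 114 remain).
Jun has 30 days (114 − 30 = 84 remain).
Jul has 31 days (84 − 31 = 53 remain).
Aug has 31 days (53 − 31 = 22 remain).
22 into Sep → Sep 22.

Sep 22, 2072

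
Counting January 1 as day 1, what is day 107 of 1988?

1988-04-16

January has 31 days (107 − 31 = 76 remain).
February has 29 days (76 − 29 = 47 remain).
March has 31 days (47 − 31 = 16 remain).
16 into April → April 16.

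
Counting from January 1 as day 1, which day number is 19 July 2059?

Days in months before July: 31 + 28 + 31 + 30 + 31 + 30 = 181.
Plus 19 days into July → day 200.

200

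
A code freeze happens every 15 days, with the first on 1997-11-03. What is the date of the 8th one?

The 8th occurrence is 7 intervals after the first: 7 × 15 = 105 days after 1997-11-03.
November has 30 days — 27 days to the end of November leaves 78.
December has 31 days (47 left).
January has 31 days (16 left).
16 days into February → 1998-02-16.

1998-02-16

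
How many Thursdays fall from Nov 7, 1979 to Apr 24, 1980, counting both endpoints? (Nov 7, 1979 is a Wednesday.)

25

Nov 7, 1979 is a Wednesday; the first Thursday on or after it is Nov 8, 1979 (1 day later).
From Nov 8, 1979 to Apr 24, 1980: 22 + 31 + 31 + 29 + 31 + 24 = 168 days (rest of Nov, Dec, Jan, Feb, Mar, Apr).
168 ÷ 7 = 24 full weeks with remainder 0, so 24 more Thursdays after the first → 25.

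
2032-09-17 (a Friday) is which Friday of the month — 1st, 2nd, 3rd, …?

3rd

Day 17 falls in week ⌈17/7⌉ of the month.
Days 1–7 hold the 1st Friday, 8–14 the 2nd, 15–21 the 3rd, 22–28 the 4th, 29–31 the 5th.
17 is in the range for the 3rd.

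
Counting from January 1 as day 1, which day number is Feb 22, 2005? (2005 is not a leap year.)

53

Days in months before Feb: 31 = 31.
Plus 22 days into Feb → day 53.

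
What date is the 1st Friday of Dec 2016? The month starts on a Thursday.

Dec 2016 begins on a Thursday, so the first Friday is Dec 2 (1 day later).

Dec 2, 2016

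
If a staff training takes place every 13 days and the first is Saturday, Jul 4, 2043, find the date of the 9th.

Oct 16, 2043

The 9th occurrence is 8 intervals after the first: 8 × 13 = 104 days after Jul 4, 2043.
Jul has 31 days — 27 days to the end of Jul leaves 77.
Aug has 31 days (46 left).
Sep has 30 days (16 left).
16 days into Oct → Oct 16, 2043.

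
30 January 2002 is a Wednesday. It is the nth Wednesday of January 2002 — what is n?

5th

Day 30 falls in week ⌈30/7⌉ of the month.
Days 1–7 hold the 1st Wednesday, 8–14 the 2nd, 15–21 the 3rd, 22–28 the 4th, 29–31 the 5th.
30 is in the range for the 5th.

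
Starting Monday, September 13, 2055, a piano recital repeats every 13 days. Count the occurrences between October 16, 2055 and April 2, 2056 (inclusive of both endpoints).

Occurrences land 13·i days after September 13, 2055 for i = 0, 1, 2, …
October 16, 2055 is 33 days after the start; 33 ÷ 13 = 2 remainder 7; since the remainder is 7, round up to i = 3. First occurrence in the window: #4 on October 22, 2055 (3×13 = 39 days in).
April 2, 2056 is 202 days after the start; 202 ÷ 13 = 15 remainder 7. Last occurrence in the window: #16 on March 26, 2056.
Occurrences #4 through #16: 13 in total.

13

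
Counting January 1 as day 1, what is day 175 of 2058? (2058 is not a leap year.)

24 June 2058

January has 31 days (175 − 31 = 144 remain).
February has 28 days (144 − 28 = 116 remain).
March has 31 days (116 − 31 = 85 remain).
April has 30 days (85 − 30 = 55 remain).
May has 31 days (55 − 31 = 24 remain).
24 into June → June 24.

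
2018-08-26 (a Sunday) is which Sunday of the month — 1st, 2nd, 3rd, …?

4th

Day 26 falls in week ⌈26/7⌉ of the month.
Days 1–7 hold the 1st Sunday, 8–14 the 2nd, 15–21 the 3rd, 22–28 the 4th, 29–31 the 5th.
26 is in the range for the 4th.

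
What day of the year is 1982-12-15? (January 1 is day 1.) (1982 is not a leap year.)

349

Days in months before December: 31 + 28 + 31 + 30 + 31 + 30 + 31 + 31 + 30 + 31 + 30 = 334.
Plus 15 days into December → day 349.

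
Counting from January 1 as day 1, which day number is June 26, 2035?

177

Days in months before June: 31 + 28 + 31 + 30 + 31 = 151.
Plus 26 days into June → day 177.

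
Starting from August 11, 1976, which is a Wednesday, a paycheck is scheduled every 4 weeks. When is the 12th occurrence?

June 15, 1977

The 12th occurrence is 11 intervals after the first: 11 × 28 = 308 days after August 11, 1976.
August has 31 days — 20 days to the end of August leaves 288.
September has 30 days (258 left).
October has 31 days (227 left).
November has 30 days (197 left).
December has 31 days (166 left).
January has 31 days (135 left).
February has 28 days (107 left).
March has 31 days (76 left).
April has 30 days (46 left).
May has 31 days (15 left).
15 days into June → June 15, 1977.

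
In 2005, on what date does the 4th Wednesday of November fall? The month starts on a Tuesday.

November 2005 begins on a Tuesday, so the first Wednesday is November 2 (1 day later).
The 4th Wednesday is 3 weeks later: 2 + 21 = 23.

23 November 2005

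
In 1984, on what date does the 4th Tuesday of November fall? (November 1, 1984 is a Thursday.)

November 1984 begins on a Thursday, so the first Tuesday is November 6 (5 days later).
The 4th Tuesday is 3 weeks later: 6 + 21 = 27.

1984-11-27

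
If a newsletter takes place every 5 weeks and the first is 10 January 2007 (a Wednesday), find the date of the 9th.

17 October 2007

The 9th occurrence is 8 intervals after the first: 8 × 35 = 280 days after 10 January 2007.
January has 31 days — 21 days to the end of January leaves 259.
February has 28 days (231 left).
March has 31 days (200 left).
April has 30 days (170 left).
May has 31 days (139 left).
June has 30 days (109 left).
July has 31 days (78 left).
August has 31 days (47 left).
September has 30 days (17 left).
17 days into October → 17 October 2007.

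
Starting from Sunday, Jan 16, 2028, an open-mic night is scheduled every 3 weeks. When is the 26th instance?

Jun 24, 2029

The 26th occurrence is 25 intervals after the first: 25 × 21 = 525 days after Jan 16, 2028.
Jan has 31 days — 15 days to the end of Jan leaves 510.
From end of Jan to end of 2028 is 335 days (175 left).
Jan has 31 days (144 left).
Feb has 28 days (116 left).
Mar has 31 days (85 left).
Apr has 30 days (55 left).
May has 31 days (24 left).
24 days into Jun → Jun 24, 2029.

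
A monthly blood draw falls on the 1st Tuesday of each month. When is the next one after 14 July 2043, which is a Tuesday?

July 2043 starts on a Wednesday, so its 1st Tuesday is 7 July 2043 (6 days in).
That is not after 14 July 2043, so look at August 2043.
August 2043 starts on a Saturday, so its 1st Tuesday is 4 August 2043 (3 days in).

4 August 2043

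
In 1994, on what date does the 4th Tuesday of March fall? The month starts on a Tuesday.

March 1994 begins on a Tuesday, so the first Tuesday is March 1.
The 4th Tuesday is 3 weeks later: 1 + 21 = 22.

1994-03-22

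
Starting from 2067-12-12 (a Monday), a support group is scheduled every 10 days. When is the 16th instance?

2068-05-10

The 16th occurrence is 15 intervals after the first: 15 × 10 = 150 days after 2067-12-12.
December has 31 days — 19 days to the end of December leaves 131.
January has 31 days (100 left).
February has 29 days (71 left).
March has 31 days (40 left).
April has 30 days (10 left).
10 days into May → 2068-05-10.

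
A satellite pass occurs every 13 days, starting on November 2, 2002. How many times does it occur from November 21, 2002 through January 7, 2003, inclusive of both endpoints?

Occurrences land 13·i days after November 2, 2002 for i = 0, 1, 2, …
November 21, 2002 is 19 days after the start; 19 ÷ 13 = 1 remainder 6; since the remainder is 6, round up to i = 2. First occurrence in the window: #3 on November 28, 2002 (2×13 = 26 days in).
January 7, 2003 is 66 days after the start; 66 ÷ 13 = 5 remainder 1. Last occurrence in the window: #6 on January 6, 2003.
Occurrences #3 through #6: 4 in total.

4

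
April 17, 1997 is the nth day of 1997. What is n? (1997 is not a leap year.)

Days in months before April: 31 + 28 + 31 = 90.
Plus 17 days into April → day 107.

107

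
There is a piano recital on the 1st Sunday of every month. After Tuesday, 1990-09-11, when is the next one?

September 1990 starts on a Saturday, so its 1st Sunday is 1990-09-02 (1 day in).
That is not after 1990-09-11, so look at October 1990.
October 1990 starts on a Monday, so its 1st Sunday is 1990-10-07 (6 days in).

1990-10-07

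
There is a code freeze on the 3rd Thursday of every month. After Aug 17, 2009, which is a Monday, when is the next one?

Aug 20, 2009

Aug 2009 starts on a Saturday; its first Thursday is the 6th, so the 3rd Thursday is the 20th — Aug 20, 2009.
Aug 20, 2009 is after Aug 17, 2009, so that is the next one.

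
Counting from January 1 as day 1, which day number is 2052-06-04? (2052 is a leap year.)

Days in months before June: 31 + 29 + 31 + 30 + 31 = 152.
Plus 4 days into June → day 156.

156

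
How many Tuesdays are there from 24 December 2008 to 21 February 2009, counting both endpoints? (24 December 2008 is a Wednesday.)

24 December 2008 is a Wednesday; the first Tuesday on or after it is 30 December 2008 (6 days later).
From 30 December 2008 to 21 February 2009: 1 + 31 + 21 = 53 days (rest of December, January, February).
53 ÷ 7 = 7 full weeks with remainder 4, so 7 more Tuesdays after the first → 8.

8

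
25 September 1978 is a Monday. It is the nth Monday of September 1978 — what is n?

Day 25 falls in week ⌈25/7⌉ of the month.
Days 1–7 hold the 1st Monday, 8–14 the 2nd, 15–21 the 3rd, 22–28 the 4th, 29–31 the 5th.
25 is in the range for the 4th.

4th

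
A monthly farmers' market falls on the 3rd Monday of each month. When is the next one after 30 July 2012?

July 2012 starts on a Sunday; its first Monday is the 2nd, so the 3rd Monday is the 16th — 16 July 2012.
That is not after 30 July 2012, so look at August 2012.
August 2012 starts on a Wednesday; its first Monday is the 6th, so the 3rd Monday is the 20th — 20 August 2012.

20 August 2012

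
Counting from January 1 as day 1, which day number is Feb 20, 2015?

51

Days in months before Feb: 31 = 31.
Plus 20 days into Feb → day 51.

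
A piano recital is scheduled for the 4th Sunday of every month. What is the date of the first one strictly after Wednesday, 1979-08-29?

August 1979 starts on a Wednesday; its first Sunday is the 5th, so the 4th Sunday is the 26th — 1979-08-26.
That is not after 1979-08-29, so look at September 1979.
September 1979 starts on a Saturday; its first Sunday is the 2nd, so the 4th Sunday is the 23rd — 1979-09-23.

1979-09-23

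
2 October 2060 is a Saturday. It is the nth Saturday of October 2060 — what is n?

1st

Day 2 falls in week ⌈2/7⌉ of the month.
Days 1–7 hold the 1st Saturday, 8–14 the 2nd, 15–21 the 3rd, 22–28 the 4th, 29–31 the 5th.
2 is in the range for the 1st.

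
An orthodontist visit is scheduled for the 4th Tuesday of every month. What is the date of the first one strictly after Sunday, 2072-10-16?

October 2072 starts on a Saturday; its first Tuesday is the 4th, so the 4th Tuesday is the 25th — 2072-10-25.
2072-10-25 is after 2072-10-16, so that is the next one.

2072-10-25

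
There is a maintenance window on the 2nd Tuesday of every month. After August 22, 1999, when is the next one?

August 1999 starts on a Sunday; its first Tuesday is the 3rd, so the 2nd Tuesday is the 10th — August 10, 1999.
That is not after August 22, 1999, so look at September 1999.
September 1999 starts on a Wednesday; its first Tuesday is the 7th, so the 2nd Tuesday is the 14th — September 14, 1999.

September 14, 1999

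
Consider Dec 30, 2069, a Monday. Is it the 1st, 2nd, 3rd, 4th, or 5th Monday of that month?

Day 30 falls in week ⌈30/7⌉ of the month.
Days 1–7 hold the 1st Monday, 8–14 the 2nd, 15–21 the 3rd, 22–28 the 4th, 29–31 the 5th.
30 is in the range for the 5th.

5th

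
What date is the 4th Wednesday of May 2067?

The first Wednesday of May 2067 is May 4.
The 4th Wednesday is 3 weeks later: 4 + 21 = 25.

May 25, 2067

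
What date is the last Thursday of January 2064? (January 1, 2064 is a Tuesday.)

31 January 2064

January 2064 begins on a Tuesday, so the first Thursday is January 3 (2 days later).
January 2064 has 31 days. Adding weeks: 3, 10, 17, 24, 31 — the last one ≤ 31 is the 31st.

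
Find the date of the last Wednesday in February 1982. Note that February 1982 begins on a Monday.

February 24, 1982

February 1982 begins on a Monday, so the first Wednesday is February 3 (2 days later).
February 1982 has 28 days. Adding weeks: 3, 10, 17, 24 — the last one ≤ 28 is the 24th.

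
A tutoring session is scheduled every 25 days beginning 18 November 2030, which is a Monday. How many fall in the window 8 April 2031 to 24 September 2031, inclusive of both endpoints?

Occurrences land 25·i days after 18 November 2030 for i = 0, 1, 2, …
8 April 2031 is 141 days after the start; 141 ÷ 25 = 5 remainder 16; since the remainder is 16, round up to i = 6. First occurrence in the window: #7 on 17 April 2031 (6×25 = 150 days in).
24 September 2031 is 310 days after the start; 310 ÷ 25 = 12 remainder 10. Last occurrence in the window: #13 on 14 September 2031.
Occurrences #7 through #13: 7 in total.

7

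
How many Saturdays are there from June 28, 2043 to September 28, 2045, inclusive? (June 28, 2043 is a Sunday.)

117

June 28, 2043 is a Sunday; the first Saturday on or after it is July 4, 2043 (6 days later).
From July 4, 2043 to September 28, 2045: 180 + 366 + 271 = 817 days (rest of 2043, 2044, to September 28, 2045 in 2045).
817 ÷ 7 = 116 full weeks with remainder 5, so 116 more Saturdays after the first → 117.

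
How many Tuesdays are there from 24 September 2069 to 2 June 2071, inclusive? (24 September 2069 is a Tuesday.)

24 September 2069 is a Tuesday; the first Tuesday on or after it is 24 September 2069.
From 24 September 2069 to 2 June 2071: 98 + 365 + 153 = 616 days (rest of 2069, 2070, to 2 June 2071 in 2071).
616 ÷ 7 = 88 full weeks with remainder 0, so 88 more Tuesdays after the first → 89.

89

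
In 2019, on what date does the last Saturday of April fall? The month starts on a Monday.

27 April 2019

April 2019 begins on a Monday, so the first Saturday is April 6 (5 days later).
April 2019 has 30 days. Adding weeks: 6, 13, 20, 27 — the last one ≤ 30 is the 27th.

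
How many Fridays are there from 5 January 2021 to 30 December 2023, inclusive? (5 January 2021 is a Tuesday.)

5 January 2021 is a Tuesday; the first Friday on or after it is 8 January 2021 (3 days later).
From 8 January 2021 to 30 December 2023: 357 + 365 + 364 = 1086 days (rest of 2021, 2022, to 30 December 2023 in 2023).
1086 ÷ 7 = 155 full weeks with remainder 1, so 155 more Fridays after the first → 156.

156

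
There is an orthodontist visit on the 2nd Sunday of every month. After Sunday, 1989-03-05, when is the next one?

March 1989 starts on a Wednesday; its first Sunday is the 5th, so the 2nd Sunday is the 12th — 1989-03-12.
1989-03-12 is after 1989-03-05, so that is the next one.

1989-03-12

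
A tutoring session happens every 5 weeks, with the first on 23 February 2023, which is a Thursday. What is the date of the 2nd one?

The 2nd occurrence is 1 interval after the first: 1 × 35 = 35 days after 23 February 2023.
February has 28 days — 5 days to the end of February leaves 30.
30 days into March → 30 March 2023.

30 March 2023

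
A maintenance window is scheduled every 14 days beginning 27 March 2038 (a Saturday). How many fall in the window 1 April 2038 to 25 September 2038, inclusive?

13

Occurrences land 14·i days after 27 March 2038 for i = 0, 1, 2, …
1 April 2038 is 5 days after the start; 5 ÷ 14 = 0 remainder 5; since the remainder is 5, round up to i = 1. First occurrence in the window: #2 on 10 April 2038 (1×14 = 14 days in).
25 September 2038 is 182 days after the start; 182 ÷ 14 = 13 remainder 0. Last occurrence in the window: #14 on 25 September 2038.
Occurrences #2 through #14: 13 in total.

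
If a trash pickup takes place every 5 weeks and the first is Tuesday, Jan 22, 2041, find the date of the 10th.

The 10th occurrence is 9 intervals after the first: 9 × 35 = 315 days after Jan 22, 2041.
Jan has 31 days — 9 days to the end of Jan leaves 306.
Feb has 28 days (278 left).
Mar has 31 days (247 left).
Apr has 30 days (217 left).
May has 31 days (186 left).
Jun has 30 days (156 left).
Jul has 31 days (125 left).
Aug has 31 days (94 left).
Sep has 30 days (64 left).
Oct has 31 days (33 left).
Nov has 30 days (3 left).
3 days into Dec → Dec 3, 2041.

Dec 3, 2041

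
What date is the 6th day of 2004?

6 into January → January 6.

January 6, 2004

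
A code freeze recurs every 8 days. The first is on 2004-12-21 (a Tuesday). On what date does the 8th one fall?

2005-02-15

The 8th occurrence is 7 intervals after the first: 7 × 8 = 56 days after 2004-12-21.
December has 31 days — 10 days to the end of December leaves 46.
January has 31 days (15 left).
15 days into February → 2005-02-15.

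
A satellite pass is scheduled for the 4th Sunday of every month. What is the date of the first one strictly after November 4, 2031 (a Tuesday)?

November 23, 2031

November 2031 starts on a Saturday; its first Sunday is the 2nd, so the 4th Sunday is the 23rd — November 23, 2031.
November 23, 2031 is after November 4, 2031, so that is the next one.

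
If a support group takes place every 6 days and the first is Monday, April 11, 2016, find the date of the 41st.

December 7, 2016

The 41st occurrence is 40 intervals after the first: 40 × 6 = 240 days after April 11, 2016.
April has 30 days — 19 days to the end of April leaves 221.
May has 31 days (190 left).
June has 30 days (160 left).
July has 31 days (129 left).
August has 31 days (98 left).
September has 30 days (68 left).
October has 31 days (37 left).
November has 30 days (7 left).
7 days into December → December 7, 2016.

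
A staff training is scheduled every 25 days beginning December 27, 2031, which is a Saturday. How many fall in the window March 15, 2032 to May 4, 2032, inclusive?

Occurrences land 25·i days after December 27, 2031 for i = 0, 1, 2, …
March 15, 2032 is 79 days after the start; 79 ÷ 25 = 3 remainder 4; since the remainder is 4, round up to i = 4. First occurrence in the window: #5 on April 5, 2032 (4×25 = 100 days in).
May 4, 2032 is 129 days after the start; 129 ÷ 25 = 5 remainder 4. Last occurrence in the window: #6 on April 30, 2032.
Occurrences #5 through #6: 2 in total.

2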